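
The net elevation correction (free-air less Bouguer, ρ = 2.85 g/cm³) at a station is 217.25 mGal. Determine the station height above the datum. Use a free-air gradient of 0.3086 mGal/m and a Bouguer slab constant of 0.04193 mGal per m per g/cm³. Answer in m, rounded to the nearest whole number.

Combined gradient = 0.3086 − 0.04193 × 2.85 = 0.1890995 mGal/m
h = 217.25 / 0.1890995 = 1148.87 m

1149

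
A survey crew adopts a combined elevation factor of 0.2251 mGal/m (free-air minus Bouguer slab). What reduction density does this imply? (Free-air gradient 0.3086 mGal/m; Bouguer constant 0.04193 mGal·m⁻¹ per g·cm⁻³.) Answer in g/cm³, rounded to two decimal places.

0.2251 = 0.3086 − 0.04193 × ρ
ρ = (0.3086 − 0.2251) / 0.04193 = 1.99 g/cm³

1.99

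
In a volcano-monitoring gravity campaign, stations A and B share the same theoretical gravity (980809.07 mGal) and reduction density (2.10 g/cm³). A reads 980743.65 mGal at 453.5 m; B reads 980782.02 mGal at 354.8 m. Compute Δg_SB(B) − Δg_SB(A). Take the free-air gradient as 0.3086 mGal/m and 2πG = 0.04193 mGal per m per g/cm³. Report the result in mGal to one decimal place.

16.6

Δg_SB(A) = 980743.65 − 980809.07 + 0.3086×453.5 − 0.04193×2.10×453.5 = 34.60 mGal
Δg_SB(B) = 980782.02 − 980809.07 + 0.3086×354.8 − 0.04193×2.10×354.8 = 51.20 mGal
Difference = 51.20 − (34.60) = 16.60 mGal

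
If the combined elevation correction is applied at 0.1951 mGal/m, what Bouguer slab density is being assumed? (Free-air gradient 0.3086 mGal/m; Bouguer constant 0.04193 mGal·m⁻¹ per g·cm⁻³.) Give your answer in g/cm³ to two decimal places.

2.71

0.1951 = 0.3086 − 0.04193 × ρ
ρ = (0.3086 − 0.1951) / 0.04193 = 2.71 g/cm³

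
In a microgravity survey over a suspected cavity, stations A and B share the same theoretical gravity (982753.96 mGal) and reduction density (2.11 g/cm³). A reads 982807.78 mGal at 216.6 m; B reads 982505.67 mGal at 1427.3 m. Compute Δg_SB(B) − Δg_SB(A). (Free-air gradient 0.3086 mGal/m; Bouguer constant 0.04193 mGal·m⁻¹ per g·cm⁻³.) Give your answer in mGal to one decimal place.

-35.6

Δg_SB(A) = 982807.78 − 982753.96 + 0.3086×216.6 − 0.04193×2.11×216.6 = 101.50 mGal
Δg_SB(B) = 982505.67 − 982753.96 + 0.3086×1427.3 − 0.04193×2.11×1427.3 = 65.90 mGal
Difference = 65.90 − (101.50) = -35.60 mGal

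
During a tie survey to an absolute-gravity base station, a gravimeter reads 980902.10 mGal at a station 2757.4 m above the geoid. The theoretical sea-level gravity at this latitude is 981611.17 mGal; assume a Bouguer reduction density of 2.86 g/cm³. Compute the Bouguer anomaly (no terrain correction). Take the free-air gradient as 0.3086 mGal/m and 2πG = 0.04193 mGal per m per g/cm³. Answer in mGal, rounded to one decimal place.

-188.8

Free-air correction = 0.3086 × 2757.4 = 850.93 mGal
Free-air anomaly = 980902.10 − 981611.17 + (850.93) = 141.86 mGal
Bouguer slab correction = 0.04193 × 2.86 × 2757.4 = 330.67 mGal
Simple Bouguer anomaly = 141.86 − (330.67) = -188.81 mGal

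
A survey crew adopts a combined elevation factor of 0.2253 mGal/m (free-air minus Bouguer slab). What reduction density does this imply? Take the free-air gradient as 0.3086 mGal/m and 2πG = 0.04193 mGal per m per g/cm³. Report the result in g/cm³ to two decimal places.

1.99

0.2253 = 0.3086 − 0.04193 × ρ
ρ = (0.3086 − 0.2253) / 0.04193 = 1.99 g/cm³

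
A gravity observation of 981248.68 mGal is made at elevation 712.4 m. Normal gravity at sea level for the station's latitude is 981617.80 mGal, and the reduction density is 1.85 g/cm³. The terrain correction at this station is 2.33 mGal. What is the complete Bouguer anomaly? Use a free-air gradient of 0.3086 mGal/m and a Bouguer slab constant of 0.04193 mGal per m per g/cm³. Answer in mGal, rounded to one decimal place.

-202.2

Free-air correction = 0.3086 × 712.4 = 219.85 mGal
Free-air anomaly = 981248.68 − 981617.80 + (219.85) = -149.27 mGal
Bouguer slab correction = 0.04193 × 1.85 × 712.4 = 55.26 mGal
Simple Bouguer anomaly = -149.27 − (55.26) = -204.53 mGal
Complete Bouguer anomaly = -204.53 + 2.33 = -202.20 mGal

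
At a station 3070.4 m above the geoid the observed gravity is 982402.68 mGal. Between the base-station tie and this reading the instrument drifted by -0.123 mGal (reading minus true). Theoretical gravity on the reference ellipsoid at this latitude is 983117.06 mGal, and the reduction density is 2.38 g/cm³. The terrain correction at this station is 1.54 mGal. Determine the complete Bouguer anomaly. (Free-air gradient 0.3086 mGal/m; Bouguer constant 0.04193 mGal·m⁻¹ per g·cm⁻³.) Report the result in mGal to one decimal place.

Drift-corrected reading = 982402.68 − (-0.123) = 982402.803 mGal
Free-air correction = 0.3086 × 3070.4 = 947.53 mGal
Free-air anomaly = 982402.803 − 983117.06 + (947.53) = 233.273 mGal
Bouguer slab correction = 0.04193 × 2.38 × 3070.4 = 306.41 mGal
Simple Bouguer anomaly = 233.273 − (306.41) = -73.137 mGal
Complete Bouguer anomaly = -73.137 + 1.54 = -71.597 mGal

-71.6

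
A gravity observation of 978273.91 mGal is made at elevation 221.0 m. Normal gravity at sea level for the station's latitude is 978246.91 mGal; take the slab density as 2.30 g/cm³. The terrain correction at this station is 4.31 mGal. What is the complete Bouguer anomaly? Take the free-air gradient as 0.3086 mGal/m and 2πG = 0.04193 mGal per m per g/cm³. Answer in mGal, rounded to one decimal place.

Free-air correction = 0.3086 × 221.0 = 68.20 mGal
Free-air anomaly = 978273.91 − 978246.91 + (68.20) = 95.20 mGal
Bouguer slab correction = 0.04193 × 2.30 × 221.0 = 21.31 mGal
Simple Bouguer anomaly = 95.20 − (21.31) = 73.89 mGal
Complete Bouguer anomaly = 73.89 + 4.31 = 78.20 mGal

78.2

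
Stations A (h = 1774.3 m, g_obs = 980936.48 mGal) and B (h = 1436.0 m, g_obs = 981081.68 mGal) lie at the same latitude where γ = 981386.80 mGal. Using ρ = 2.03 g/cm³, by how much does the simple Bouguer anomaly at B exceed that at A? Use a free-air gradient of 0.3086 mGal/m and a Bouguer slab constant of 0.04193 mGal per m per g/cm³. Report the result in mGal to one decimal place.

69.6

Δg_SB(A) = 980936.48 − 981386.80 + 0.3086×1774.3 − 0.04193×2.03×1774.3 = -53.80 mGal
Δg_SB(B) = 981081.68 − 981386.80 + 0.3086×1436.0 − 0.04193×2.03×1436.0 = 15.80 mGal
Difference = 15.80 − (-53.80) = 69.60 mGal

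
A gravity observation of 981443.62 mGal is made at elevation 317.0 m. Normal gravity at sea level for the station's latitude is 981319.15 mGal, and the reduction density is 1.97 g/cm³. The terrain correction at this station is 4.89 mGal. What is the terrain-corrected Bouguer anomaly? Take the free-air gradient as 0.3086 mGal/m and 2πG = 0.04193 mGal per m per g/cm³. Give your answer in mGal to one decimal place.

201.0

Free-air correction = 0.3086 × 317.0 = 97.83 mGal
Free-air anomaly = 981443.62 − 981319.15 + (97.83) = 222.30 mGal
Bouguer slab correction = 0.04193 × 1.97 × 317.0 = 26.18 mGal
Simple Bouguer anomaly = 222.30 − (26.18) = 196.12 mGal
Complete Bouguer anomaly = 196.12 + 4.89 = 201.01 mGal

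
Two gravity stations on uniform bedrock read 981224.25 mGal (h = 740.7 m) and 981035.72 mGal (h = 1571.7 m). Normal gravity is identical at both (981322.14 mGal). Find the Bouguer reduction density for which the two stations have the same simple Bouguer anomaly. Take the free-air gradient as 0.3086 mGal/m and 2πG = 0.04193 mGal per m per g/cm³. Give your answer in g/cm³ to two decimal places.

Δg_obs = 981035.72 − 981224.25 = -188.53 mGal over Δh = 1571.7 − 740.7 = 831.0 m
Equal Bouguer anomalies ⇒ Δg_obs + (0.3086 − 0.04193ρ)·Δh = 0
0.3086 − 0.04193ρ = −Δg_obs/Δh = 0.22687
ρ = (0.3086 − 0.22687) / 0.04193 = 1.95 g/cm³

1.95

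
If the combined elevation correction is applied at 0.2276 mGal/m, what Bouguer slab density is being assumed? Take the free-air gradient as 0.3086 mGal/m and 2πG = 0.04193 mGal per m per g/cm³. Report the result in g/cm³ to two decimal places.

1.93

0.2276 = 0.3086 − 0.04193 × ρ
ρ = (0.3086 − 0.2276) / 0.04193 = 1.93 g/cm³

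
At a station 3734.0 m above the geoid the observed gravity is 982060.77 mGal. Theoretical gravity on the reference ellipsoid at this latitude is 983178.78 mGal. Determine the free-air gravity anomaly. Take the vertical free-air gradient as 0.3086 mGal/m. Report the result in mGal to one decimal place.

Free-air correction = 0.3086 × 3734.0 = 1152.31 mGal
Free-air anomaly = 982060.77 − 983178.78 + (1152.31) = 34.30 mGal

34.3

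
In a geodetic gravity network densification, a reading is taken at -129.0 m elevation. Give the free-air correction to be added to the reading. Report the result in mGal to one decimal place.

-39.8

Free-air correction = 0.3086 × -129.0 = -39.8 mGal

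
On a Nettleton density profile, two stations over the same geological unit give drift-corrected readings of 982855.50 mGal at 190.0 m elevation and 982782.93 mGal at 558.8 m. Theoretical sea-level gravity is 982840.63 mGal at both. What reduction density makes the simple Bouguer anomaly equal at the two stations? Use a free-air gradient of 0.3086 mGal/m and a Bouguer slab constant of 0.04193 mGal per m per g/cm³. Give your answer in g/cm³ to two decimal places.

2.67

Δg_obs = 982782.93 − 982855.50 = -72.57 mGal over Δh = 558.8 − 190.0 = 368.8 m
Equal Bouguer anomalies ⇒ Δg_obs + (0.3086 − 0.04193ρ)·Δh = 0
0.3086 − 0.04193ρ = −Δg_obs/Δh = 0.19677
ρ = (0.3086 − 0.19677) / 0.04193 = 2.67 g/cm³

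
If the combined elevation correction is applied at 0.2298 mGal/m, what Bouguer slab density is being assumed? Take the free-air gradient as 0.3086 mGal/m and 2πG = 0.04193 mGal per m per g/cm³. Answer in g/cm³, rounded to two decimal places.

1.88

0.2298 = 0.3086 − 0.04193 × ρ
ρ = (0.3086 − 0.2298) / 0.04193 = 1.88 g/cm³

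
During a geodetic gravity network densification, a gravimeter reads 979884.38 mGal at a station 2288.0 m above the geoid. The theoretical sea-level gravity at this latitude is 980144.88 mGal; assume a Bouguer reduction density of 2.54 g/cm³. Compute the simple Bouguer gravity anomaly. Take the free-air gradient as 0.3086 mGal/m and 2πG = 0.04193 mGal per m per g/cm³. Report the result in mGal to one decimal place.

Free-air correction = 0.3086 × 2288.0 = 706.08 mGal
Free-air anomaly = 979884.38 − 980144.88 + (706.08) = 445.58 mGal
Bouguer slab correction = 0.04193 × 2.54 × 2288.0 = 243.68 mGal
Simple Bouguer anomaly = 445.58 − (243.68) = 201.90 mGal

201.9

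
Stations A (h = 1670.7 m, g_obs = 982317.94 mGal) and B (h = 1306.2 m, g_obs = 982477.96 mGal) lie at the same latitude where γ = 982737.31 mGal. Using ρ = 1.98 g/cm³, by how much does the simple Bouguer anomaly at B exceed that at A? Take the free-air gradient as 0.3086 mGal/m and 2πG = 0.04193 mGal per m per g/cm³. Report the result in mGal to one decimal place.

Δg_SB(A) = 982317.94 − 982737.31 + 0.3086×1670.7 − 0.04193×1.98×1670.7 = -42.50 mGal
Δg_SB(B) = 982477.96 − 982737.31 + 0.3086×1306.2 − 0.04193×1.98×1306.2 = 35.30 mGal
Difference = 35.30 − (-42.50) = 77.80 mGal

77.8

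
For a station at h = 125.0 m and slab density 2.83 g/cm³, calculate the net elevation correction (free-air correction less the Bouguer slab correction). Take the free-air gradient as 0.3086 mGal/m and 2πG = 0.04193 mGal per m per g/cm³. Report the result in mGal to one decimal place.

23.7

Combined gradient = 0.3086 − 0.04193 × 2.83 = 0.1899381 mGal/m
Combined elevation correction = 0.1899381 × 125.0 = 23.7 mGal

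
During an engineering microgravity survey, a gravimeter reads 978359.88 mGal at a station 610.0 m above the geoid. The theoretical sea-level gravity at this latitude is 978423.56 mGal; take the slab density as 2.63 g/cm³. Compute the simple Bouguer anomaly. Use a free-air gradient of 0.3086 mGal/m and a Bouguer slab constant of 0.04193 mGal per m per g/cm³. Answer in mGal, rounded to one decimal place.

57.3

Free-air correction = 0.3086 × 610.0 = 188.25 mGal
Free-air anomaly = 978359.88 − 978423.56 + (188.25) = 124.57 mGal
Bouguer slab correction = 0.04193 × 2.63 × 610.0 = 67.27 mGal
Simple Bouguer anomaly = 124.57 − (67.27) = 57.30 mGal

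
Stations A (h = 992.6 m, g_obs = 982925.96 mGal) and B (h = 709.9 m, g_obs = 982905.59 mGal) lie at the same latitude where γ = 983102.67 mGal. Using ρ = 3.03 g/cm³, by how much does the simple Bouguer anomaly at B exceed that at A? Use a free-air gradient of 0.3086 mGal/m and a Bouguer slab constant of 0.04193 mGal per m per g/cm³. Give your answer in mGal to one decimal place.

Δg_SB(A) = 982925.96 − 983102.67 + 0.3086×992.6 − 0.04193×3.03×992.6 = 3.50 mGal
Δg_SB(B) = 982905.59 − 983102.67 + 0.3086×709.9 − 0.04193×3.03×709.9 = -68.20 mGal
Difference = -68.20 − (3.50) = -71.70 mGal

-71.7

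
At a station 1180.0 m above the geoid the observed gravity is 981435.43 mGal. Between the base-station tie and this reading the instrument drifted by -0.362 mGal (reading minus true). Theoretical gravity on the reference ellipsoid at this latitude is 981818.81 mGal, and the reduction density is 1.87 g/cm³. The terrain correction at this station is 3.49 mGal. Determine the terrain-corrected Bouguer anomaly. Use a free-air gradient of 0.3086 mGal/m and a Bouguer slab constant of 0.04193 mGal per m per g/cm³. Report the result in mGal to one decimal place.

-107.9

Drift-corrected reading = 981435.43 − (-0.362) = 981435.792 mGal
Free-air correction = 0.3086 × 1180.0 = 364.15 mGal
Free-air anomaly = 981435.792 − 981818.81 + (364.15) = -18.868 mGal
Bouguer slab correction = 0.04193 × 1.87 × 1180.0 = 92.52 mGal
Simple Bouguer anomaly = -18.868 − (92.52) = -111.388 mGal
Complete Bouguer anomaly = -111.388 + 3.49 = -107.898 mGal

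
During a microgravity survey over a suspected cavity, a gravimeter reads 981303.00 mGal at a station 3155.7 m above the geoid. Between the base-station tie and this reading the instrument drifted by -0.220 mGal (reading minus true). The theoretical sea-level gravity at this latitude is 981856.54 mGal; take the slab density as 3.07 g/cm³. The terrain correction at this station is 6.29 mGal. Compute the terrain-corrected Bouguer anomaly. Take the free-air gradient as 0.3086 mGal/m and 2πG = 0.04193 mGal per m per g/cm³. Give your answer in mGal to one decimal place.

Drift-corrected reading = 981303.00 − (-0.220) = 981303.220 mGal
Free-air correction = 0.3086 × 3155.7 = 973.85 mGal
Free-air anomaly = 981303.220 − 981856.54 + (973.85) = 420.530 mGal
Bouguer slab correction = 0.04193 × 3.07 × 3155.7 = 406.22 mGal
Simple Bouguer anomaly = 420.530 − (406.22) = 14.310 mGal
Complete Bouguer anomaly = 14.310 + 6.29 = 20.600 mGal

20.6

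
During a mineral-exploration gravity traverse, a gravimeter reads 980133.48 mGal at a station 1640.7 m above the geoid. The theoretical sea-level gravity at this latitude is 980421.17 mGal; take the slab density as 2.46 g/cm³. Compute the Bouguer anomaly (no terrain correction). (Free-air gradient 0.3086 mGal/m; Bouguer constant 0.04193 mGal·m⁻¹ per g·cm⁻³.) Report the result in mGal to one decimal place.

49.4

Free-air correction = 0.3086 × 1640.7 = 506.32 mGal
Free-air anomaly = 980133.48 − 980421.17 + (506.32) = 218.63 mGal
Bouguer slab correction = 0.04193 × 2.46 × 1640.7 = 169.23 mGal
Simple Bouguer anomaly = 218.63 − (169.23) = 49.40 mGal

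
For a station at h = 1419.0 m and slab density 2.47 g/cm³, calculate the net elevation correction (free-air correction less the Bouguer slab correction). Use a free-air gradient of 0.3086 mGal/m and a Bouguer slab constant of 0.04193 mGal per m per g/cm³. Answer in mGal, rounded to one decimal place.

Combined gradient = 0.3086 − 0.04193 × 2.47 = 0.2050329 mGal/m
Combined elevation correction = 0.2050329 × 1419.0 = 290.9 mGal

290.9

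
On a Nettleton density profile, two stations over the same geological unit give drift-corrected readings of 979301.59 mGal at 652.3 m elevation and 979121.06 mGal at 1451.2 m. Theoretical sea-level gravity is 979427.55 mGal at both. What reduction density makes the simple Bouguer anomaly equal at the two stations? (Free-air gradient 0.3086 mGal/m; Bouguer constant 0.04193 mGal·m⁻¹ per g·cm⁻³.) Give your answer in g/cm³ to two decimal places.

1.97

Δg_obs = 979121.06 − 979301.59 = -180.53 mGal over Δh = 1451.2 − 652.3 = 798.9 m
Equal Bouguer anomalies ⇒ Δg_obs + (0.3086 − 0.04193ρ)·Δh = 0
0.3086 − 0.04193ρ = −Δg_obs/Δh = 0.22597
ρ = (0.3086 − 0.22597) / 0.04193 = 1.97 g/cm³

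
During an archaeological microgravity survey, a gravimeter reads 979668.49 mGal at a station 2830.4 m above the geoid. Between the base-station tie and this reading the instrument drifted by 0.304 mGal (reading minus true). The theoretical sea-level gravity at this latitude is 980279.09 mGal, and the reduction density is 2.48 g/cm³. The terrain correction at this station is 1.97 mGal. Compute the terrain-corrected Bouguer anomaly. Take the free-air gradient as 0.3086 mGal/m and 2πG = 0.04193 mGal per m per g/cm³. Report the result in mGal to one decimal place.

Drift-corrected reading = 979668.49 − (0.304) = 979668.186 mGal
Free-air correction = 0.3086 × 2830.4 = 873.46 mGal
Free-air anomaly = 979668.186 − 980279.09 + (873.46) = 262.556 mGal
Bouguer slab correction = 0.04193 × 2.48 × 2830.4 = 294.32 mGal
Simple Bouguer anomaly = 262.556 − (294.32) = -31.764 mGal
Complete Bouguer anomaly = -31.764 + 1.97 = -29.794 mGal

-29.8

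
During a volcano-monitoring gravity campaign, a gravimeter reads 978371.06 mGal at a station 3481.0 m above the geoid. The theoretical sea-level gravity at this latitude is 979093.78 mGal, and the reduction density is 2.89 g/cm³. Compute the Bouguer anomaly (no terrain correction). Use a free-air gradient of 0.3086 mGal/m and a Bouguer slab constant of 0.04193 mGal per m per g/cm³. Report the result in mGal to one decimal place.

Free-air correction = 0.3086 × 3481.0 = 1074.24 mGal
Free-air anomaly = 978371.06 − 979093.78 + (1074.24) = 351.52 mGal
Bouguer slab correction = 0.04193 × 2.89 × 3481.0 = 421.82 mGal
Simple Bouguer anomaly = 351.52 − (421.82) = -70.30 mGal

-70.3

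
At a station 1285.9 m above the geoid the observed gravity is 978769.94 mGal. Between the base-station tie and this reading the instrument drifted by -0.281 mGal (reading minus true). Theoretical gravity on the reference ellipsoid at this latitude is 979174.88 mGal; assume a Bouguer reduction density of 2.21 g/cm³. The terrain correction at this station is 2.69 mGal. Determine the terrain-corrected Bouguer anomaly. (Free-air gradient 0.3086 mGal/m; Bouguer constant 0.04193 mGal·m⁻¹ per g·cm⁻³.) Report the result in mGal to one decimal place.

-124.3

Drift-corrected reading = 978769.94 − (-0.281) = 978770.221 mGal
Free-air correction = 0.3086 × 1285.9 = 396.83 mGal
Free-air anomaly = 978770.221 − 979174.88 + (396.83) = -7.829 mGal
Bouguer slab correction = 0.04193 × 2.21 × 1285.9 = 119.16 mGal
Simple Bouguer anomaly = -7.829 − (119.16) = -126.989 mGal
Complete Bouguer anomaly = -126.989 + 2.69 = -124.299 mGal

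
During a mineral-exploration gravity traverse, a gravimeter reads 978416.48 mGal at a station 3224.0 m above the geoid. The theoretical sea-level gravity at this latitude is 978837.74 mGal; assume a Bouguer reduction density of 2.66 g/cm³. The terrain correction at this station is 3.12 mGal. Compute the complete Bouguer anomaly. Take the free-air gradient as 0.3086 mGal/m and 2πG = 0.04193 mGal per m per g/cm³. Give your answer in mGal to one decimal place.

Free-air correction = 0.3086 × 3224.0 = 994.93 mGal
Free-air anomaly = 978416.48 − 978837.74 + (994.93) = 573.67 mGal
Bouguer slab correction = 0.04193 × 2.66 × 3224.0 = 359.58 mGal
Simple Bouguer anomaly = 573.67 − (359.58) = 214.09 mGal
Complete Bouguer anomaly = 214.09 + 3.12 = 217.21 mGal

217.2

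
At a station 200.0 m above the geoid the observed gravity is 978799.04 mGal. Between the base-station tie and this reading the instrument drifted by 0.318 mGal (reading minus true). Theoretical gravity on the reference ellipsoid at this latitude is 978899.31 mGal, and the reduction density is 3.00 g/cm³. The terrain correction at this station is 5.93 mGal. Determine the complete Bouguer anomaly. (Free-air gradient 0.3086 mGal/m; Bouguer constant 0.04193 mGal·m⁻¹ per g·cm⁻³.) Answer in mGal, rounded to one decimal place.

-58.1

Drift-corrected reading = 978799.04 − (0.318) = 978798.722 mGal
Free-air correction = 0.3086 × 200.0 = 61.72 mGal
Free-air anomaly = 978798.722 − 978899.31 + (61.72) = -38.868 mGal
Bouguer slab correction = 0.04193 × 3.00 × 200.0 = 25.16 mGal
Simple Bouguer anomaly = -38.868 − (25.16) = -64.028 mGal
Complete Bouguer anomaly = -64.028 + 5.93 = -58.098 mGal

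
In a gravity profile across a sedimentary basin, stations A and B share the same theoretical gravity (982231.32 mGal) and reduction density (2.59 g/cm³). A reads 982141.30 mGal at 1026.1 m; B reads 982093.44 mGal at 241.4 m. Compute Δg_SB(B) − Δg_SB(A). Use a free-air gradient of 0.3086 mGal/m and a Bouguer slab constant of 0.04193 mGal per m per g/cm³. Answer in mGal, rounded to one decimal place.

-204.8

Δg_SB(A) = 982141.30 − 982231.32 + 0.3086×1026.1 − 0.04193×2.59×1026.1 = 115.20 mGal
Δg_SB(B) = 982093.44 − 982231.32 + 0.3086×241.4 − 0.04193×2.59×241.4 = -89.60 mGal
Difference = -89.60 − (115.20) = -204.80 mGal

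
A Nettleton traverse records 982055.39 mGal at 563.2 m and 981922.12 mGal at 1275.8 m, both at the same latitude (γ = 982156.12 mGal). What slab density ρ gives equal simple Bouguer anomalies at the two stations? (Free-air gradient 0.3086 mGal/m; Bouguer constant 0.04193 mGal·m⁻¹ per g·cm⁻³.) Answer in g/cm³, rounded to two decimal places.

2.90

Δg_obs = 981922.12 − 982055.39 = -133.27 mGal over Δh = 1275.8 − 563.2 = 712.6 m
Equal Bouguer anomalies ⇒ Δg_obs + (0.3086 − 0.04193ρ)·Δh = 0
0.3086 − 0.04193ρ = −Δg_obs/Δh = 0.18702
ρ = (0.3086 − 0.18702) / 0.04193 = 2.90 g/cm³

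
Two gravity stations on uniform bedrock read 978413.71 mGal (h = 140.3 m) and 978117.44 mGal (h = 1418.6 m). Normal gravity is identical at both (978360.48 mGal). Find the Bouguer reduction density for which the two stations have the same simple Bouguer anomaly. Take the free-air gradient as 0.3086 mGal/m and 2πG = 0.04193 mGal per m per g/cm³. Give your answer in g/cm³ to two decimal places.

Δg_obs = 978117.44 − 978413.71 = -296.27 mGal over Δh = 1418.6 − 140.3 = 1278.3 m
Equal Bouguer anomalies ⇒ Δg_obs + (0.3086 − 0.04193ρ)·Δh = 0
0.3086 − 0.04193ρ = −Δg_obs/Δh = 0.23177
ρ = (0.3086 − 0.23177) / 0.04193 = 1.83 g/cm³

1.83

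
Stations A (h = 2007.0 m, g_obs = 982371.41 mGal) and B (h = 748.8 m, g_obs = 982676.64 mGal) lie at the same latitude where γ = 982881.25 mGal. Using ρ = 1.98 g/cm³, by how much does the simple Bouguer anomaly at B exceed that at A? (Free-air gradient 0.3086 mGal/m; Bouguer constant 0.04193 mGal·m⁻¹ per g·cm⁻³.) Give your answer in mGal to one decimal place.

Δg_SB(A) = 982371.41 − 982881.25 + 0.3086×2007.0 − 0.04193×1.98×2007.0 = -57.10 mGal
Δg_SB(B) = 982676.64 − 982881.25 + 0.3086×748.8 − 0.04193×1.98×748.8 = -35.70 mGal
Difference = -35.70 − (-57.10) = 21.40 mGal

21.4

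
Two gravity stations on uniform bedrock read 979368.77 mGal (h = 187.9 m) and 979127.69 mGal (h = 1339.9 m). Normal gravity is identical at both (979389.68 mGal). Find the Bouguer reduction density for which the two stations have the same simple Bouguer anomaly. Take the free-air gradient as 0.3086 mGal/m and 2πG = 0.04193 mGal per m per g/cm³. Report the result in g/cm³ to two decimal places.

Δg_obs = 979127.69 − 979368.77 = -241.08 mGal over Δh = 1339.9 − 187.9 = 1152.0 m
Equal Bouguer anomalies ⇒ Δg_obs + (0.3086 − 0.04193ρ)·Δh = 0
0.3086 − 0.04193ρ = −Δg_obs/Δh = 0.20927
ρ = (0.3086 − 0.20927) / 0.04193 = 2.37 g/cm³

2.37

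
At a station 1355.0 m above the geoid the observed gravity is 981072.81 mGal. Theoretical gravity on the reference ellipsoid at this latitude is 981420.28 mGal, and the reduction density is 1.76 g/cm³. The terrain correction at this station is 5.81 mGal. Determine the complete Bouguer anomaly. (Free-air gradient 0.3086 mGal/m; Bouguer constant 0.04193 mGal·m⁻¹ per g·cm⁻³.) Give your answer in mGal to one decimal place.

Free-air correction = 0.3086 × 1355.0 = 418.15 mGal
Free-air anomaly = 981072.81 − 981420.28 + (418.15) = 70.68 mGal
Bouguer slab correction = 0.04193 × 1.76 × 1355.0 = 99.99 mGal
Simple Bouguer anomaly = 70.68 − (99.99) = -29.31 mGal
Complete Bouguer anomaly = -29.31 + 5.81 = -23.50 mGal

-23.5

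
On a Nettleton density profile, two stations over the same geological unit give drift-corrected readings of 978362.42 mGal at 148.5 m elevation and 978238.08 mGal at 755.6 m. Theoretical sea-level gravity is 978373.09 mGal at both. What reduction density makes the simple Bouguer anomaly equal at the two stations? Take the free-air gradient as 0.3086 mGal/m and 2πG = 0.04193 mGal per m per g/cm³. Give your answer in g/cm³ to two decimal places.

2.48

Δg_obs = 978238.08 − 978362.42 = -124.34 mGal over Δh = 755.6 − 148.5 = 607.1 m
Equal Bouguer anomalies ⇒ Δg_obs + (0.3086 − 0.04193ρ)·Δh = 0
0.3086 − 0.04193ρ = −Δg_obs/Δh = 0.20481
ρ = (0.3086 − 0.20481) / 0.04193 = 2.48 g/cm³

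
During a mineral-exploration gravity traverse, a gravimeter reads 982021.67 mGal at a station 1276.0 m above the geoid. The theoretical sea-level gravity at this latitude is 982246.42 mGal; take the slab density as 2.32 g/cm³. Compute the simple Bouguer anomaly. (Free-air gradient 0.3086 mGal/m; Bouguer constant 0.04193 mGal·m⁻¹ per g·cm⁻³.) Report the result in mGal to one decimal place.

44.9

Free-air correction = 0.3086 × 1276.0 = 393.77 mGal
Free-air anomaly = 982021.67 − 982246.42 + (393.77) = 169.02 mGal
Bouguer slab correction = 0.04193 × 2.32 × 1276.0 = 124.13 mGal
Simple Bouguer anomaly = 169.02 − (124.13) = 44.89 mGal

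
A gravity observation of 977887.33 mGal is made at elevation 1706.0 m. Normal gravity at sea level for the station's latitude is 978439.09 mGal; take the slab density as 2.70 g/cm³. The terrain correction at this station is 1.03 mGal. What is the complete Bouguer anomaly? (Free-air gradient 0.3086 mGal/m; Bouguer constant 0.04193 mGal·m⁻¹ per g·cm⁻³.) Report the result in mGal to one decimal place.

-217.4

Free-air correction = 0.3086 × 1706.0 = 526.47 mGal
Free-air anomaly = 977887.33 − 978439.09 + (526.47) = -25.29 mGal
Bouguer slab correction = 0.04193 × 2.70 × 1706.0 = 193.14 mGal
Simple Bouguer anomaly = -25.29 − (193.14) = -218.43 mGal
Complete Bouguer anomaly = -218.43 + 1.03 = -217.40 mGal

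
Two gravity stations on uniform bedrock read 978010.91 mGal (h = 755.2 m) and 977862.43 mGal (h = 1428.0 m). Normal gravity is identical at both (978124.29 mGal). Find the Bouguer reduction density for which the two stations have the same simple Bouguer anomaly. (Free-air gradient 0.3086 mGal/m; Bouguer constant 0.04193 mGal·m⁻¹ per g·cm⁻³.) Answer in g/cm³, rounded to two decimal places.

2.10

Δg_obs = 977862.43 − 978010.91 = -148.48 mGal over Δh = 1428.0 − 755.2 = 672.8 m
Equal Bouguer anomalies ⇒ Δg_obs + (0.3086 − 0.04193ρ)·Δh = 0
0.3086 − 0.04193ρ = −Δg_obs/Δh = 0.22069
ρ = (0.3086 − 0.22069) / 0.04193 = 2.10 g/cm³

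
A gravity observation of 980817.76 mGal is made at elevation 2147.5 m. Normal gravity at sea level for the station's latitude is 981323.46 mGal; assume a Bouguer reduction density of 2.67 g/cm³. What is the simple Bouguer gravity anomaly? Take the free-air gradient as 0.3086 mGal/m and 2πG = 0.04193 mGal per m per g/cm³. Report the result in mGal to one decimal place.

Free-air correction = 0.3086 × 2147.5 = 662.72 mGal
Free-air anomaly = 980817.76 − 981323.46 + (662.72) = 157.02 mGal
Bouguer slab correction = 0.04193 × 2.67 × 2147.5 = 240.42 mGal
Simple Bouguer anomaly = 157.02 − (240.42) = -83.40 mGal

-83.4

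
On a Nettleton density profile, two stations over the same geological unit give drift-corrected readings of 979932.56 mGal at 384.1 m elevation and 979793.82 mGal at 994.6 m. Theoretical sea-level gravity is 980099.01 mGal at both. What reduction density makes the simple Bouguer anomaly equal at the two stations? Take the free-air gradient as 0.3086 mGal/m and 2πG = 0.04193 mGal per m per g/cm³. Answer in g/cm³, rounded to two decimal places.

Δg_obs = 979793.82 − 979932.56 = -138.74 mGal over Δh = 994.6 − 384.1 = 610.5 m
Equal Bouguer anomalies ⇒ Δg_obs + (0.3086 − 0.04193ρ)·Δh = 0
0.3086 − 0.04193ρ = −Δg_obs/Δh = 0.22726
ρ = (0.3086 − 0.22726) / 0.04193 = 1.94 g/cm³

1.94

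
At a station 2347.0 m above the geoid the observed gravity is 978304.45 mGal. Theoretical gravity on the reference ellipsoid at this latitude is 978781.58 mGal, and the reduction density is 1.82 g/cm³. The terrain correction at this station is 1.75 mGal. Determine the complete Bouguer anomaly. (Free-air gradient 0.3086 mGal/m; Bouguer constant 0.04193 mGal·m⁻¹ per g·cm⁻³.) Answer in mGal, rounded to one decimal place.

Free-air correction = 0.3086 × 2347.0 = 724.28 mGal
Free-air anomaly = 978304.45 − 978781.58 + (724.28) = 247.15 mGal
Bouguer slab correction = 0.04193 × 1.82 × 2347.0 = 179.11 mGal
Simple Bouguer anomaly = 247.15 − (179.11) = 68.04 mGal
Complete Bouguer anomaly = 68.04 + 1.75 = 69.79 mGal

69.8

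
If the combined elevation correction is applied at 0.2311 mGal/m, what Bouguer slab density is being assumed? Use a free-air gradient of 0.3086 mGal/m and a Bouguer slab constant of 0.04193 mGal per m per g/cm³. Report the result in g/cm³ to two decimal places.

0.2311 = 0.3086 − 0.04193 × ρ
ρ = (0.3086 − 0.2311) / 0.04193 = 1.85 g/cm³

1.85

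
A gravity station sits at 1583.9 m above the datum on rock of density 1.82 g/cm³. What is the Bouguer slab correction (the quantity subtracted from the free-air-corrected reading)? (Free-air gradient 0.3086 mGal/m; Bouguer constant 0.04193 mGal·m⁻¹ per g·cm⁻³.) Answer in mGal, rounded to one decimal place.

Bouguer slab correction = 0.04193 × 1.82 × 1583.9 = 120.9 mGal

120.9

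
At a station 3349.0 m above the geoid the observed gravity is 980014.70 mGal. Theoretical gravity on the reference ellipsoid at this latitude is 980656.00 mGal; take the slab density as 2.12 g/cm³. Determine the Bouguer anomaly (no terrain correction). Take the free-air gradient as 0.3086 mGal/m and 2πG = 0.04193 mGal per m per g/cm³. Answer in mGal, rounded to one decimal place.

94.5

Free-air correction = 0.3086 × 3349.0 = 1033.50 mGal
Free-air anomaly = 980014.70 − 980656.00 + (1033.50) = 392.20 mGal
Bouguer slab correction = 0.04193 × 2.12 × 3349.0 = 297.70 mGal
Simple Bouguer anomaly = 392.20 − (297.70) = 94.50 mGal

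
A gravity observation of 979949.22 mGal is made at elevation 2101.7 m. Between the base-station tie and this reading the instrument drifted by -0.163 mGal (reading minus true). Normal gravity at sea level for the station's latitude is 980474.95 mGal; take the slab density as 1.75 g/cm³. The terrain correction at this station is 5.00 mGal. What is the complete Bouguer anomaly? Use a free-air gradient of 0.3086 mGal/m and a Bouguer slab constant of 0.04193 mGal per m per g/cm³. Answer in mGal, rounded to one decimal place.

Drift-corrected reading = 979949.22 − (-0.163) = 979949.383 mGal
Free-air correction = 0.3086 × 2101.7 = 648.58 mGal
Free-air anomaly = 979949.383 − 980474.95 + (648.58) = 123.013 mGal
Bouguer slab correction = 0.04193 × 1.75 × 2101.7 = 154.22 mGal
Simple Bouguer anomaly = 123.013 − (154.22) = -31.207 mGal
Complete Bouguer anomaly = -31.207 + 5.00 = -26.207 mGal

-26.2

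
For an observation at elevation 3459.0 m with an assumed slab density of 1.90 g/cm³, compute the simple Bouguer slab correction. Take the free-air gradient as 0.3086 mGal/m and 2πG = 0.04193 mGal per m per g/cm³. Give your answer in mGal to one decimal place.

275.6

Bouguer slab correction = 0.04193 × 1.90 × 3459.0 = 275.6 mGal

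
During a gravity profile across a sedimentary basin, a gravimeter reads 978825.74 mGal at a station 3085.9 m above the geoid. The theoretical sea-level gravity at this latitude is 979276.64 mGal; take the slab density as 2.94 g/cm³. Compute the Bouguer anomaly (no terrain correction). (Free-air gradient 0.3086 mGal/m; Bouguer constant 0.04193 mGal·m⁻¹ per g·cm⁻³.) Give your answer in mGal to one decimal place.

121.0

Free-air correction = 0.3086 × 3085.9 = 952.31 mGal
Free-air anomaly = 978825.74 − 979276.64 + (952.31) = 501.41 mGal
Bouguer slab correction = 0.04193 × 2.94 × 3085.9 = 380.41 mGal
Simple Bouguer anomaly = 501.41 − (380.41) = 121.00 mGal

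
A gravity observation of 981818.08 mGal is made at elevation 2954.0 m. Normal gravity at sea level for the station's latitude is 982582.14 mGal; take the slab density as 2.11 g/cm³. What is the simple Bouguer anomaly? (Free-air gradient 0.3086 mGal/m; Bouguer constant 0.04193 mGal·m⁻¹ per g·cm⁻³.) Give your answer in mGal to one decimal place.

-113.8

Free-air correction = 0.3086 × 2954.0 = 911.60 mGal
Free-air anomaly = 981818.08 − 982582.14 + (911.60) = 147.54 mGal
Bouguer slab correction = 0.04193 × 2.11 × 2954.0 = 261.35 mGal
Simple Bouguer anomaly = 147.54 − (261.35) = -113.81 mGal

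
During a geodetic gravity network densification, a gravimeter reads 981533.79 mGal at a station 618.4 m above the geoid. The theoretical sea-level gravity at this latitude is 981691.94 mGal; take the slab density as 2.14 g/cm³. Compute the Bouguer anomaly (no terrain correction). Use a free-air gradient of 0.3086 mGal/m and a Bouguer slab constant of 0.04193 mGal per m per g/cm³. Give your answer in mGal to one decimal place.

Free-air correction = 0.3086 × 618.4 = 190.84 mGal
Free-air anomaly = 981533.79 − 981691.94 + (190.84) = 32.69 mGal
Bouguer slab correction = 0.04193 × 2.14 × 618.4 = 55.49 mGal
Simple Bouguer anomaly = 32.69 − (55.49) = -22.80 mGal

-22.8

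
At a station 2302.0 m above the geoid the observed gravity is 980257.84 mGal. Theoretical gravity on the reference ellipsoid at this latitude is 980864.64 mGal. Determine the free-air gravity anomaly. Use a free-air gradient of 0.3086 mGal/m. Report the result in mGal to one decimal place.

Free-air correction = 0.3086 × 2302.0 = 710.40 mGal
Free-air anomaly = 980257.84 − 980864.64 + (710.40) = 103.60 mGal

103.6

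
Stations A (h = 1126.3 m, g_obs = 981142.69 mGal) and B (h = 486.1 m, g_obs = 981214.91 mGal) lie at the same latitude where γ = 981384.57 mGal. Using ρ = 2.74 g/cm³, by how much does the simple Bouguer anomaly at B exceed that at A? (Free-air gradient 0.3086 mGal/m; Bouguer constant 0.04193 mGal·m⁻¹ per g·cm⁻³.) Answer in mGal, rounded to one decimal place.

-51.8

Δg_SB(A) = 981142.69 − 981384.57 + 0.3086×1126.3 − 0.04193×2.74×1126.3 = -23.70 mGal
Δg_SB(B) = 981214.91 − 981384.57 + 0.3086×486.1 − 0.04193×2.74×486.1 = -75.50 mGal
Difference = -75.50 − (-23.70) = -51.80 mGal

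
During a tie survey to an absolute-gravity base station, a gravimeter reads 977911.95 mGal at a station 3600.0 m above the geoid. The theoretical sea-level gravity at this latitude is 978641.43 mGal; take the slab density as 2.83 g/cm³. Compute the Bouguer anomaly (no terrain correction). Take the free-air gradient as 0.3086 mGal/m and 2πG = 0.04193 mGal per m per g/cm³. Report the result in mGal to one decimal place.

Free-air correction = 0.3086 × 3600.0 = 1110.96 mGal
Free-air anomaly = 977911.95 − 978641.43 + (1110.96) = 381.48 mGal
Bouguer slab correction = 0.04193 × 2.83 × 3600.0 = 427.18 mGal
Simple Bouguer anomaly = 381.48 − (427.18) = -45.70 mGal

-45.7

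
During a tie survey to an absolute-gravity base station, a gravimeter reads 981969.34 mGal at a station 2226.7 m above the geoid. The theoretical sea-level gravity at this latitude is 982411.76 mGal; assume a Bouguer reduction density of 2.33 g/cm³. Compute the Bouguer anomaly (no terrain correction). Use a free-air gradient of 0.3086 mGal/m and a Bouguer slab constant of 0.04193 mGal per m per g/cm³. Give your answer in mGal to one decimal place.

Free-air correction = 0.3086 × 2226.7 = 687.16 mGal
Free-air anomaly = 981969.34 − 982411.76 + (687.16) = 244.74 mGal
Bouguer slab correction = 0.04193 × 2.33 × 2226.7 = 217.54 mGal
Simple Bouguer anomaly = 244.74 − (217.54) = 27.20 mGal

27.2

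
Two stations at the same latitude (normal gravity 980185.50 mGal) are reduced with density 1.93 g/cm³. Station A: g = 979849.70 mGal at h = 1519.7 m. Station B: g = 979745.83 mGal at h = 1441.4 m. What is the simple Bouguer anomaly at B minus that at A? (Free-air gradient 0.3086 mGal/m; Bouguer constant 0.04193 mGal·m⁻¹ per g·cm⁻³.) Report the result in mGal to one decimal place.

Δg_SB(A) = 979849.70 − 980185.50 + 0.3086×1519.7 − 0.04193×1.93×1519.7 = 10.20 mGal
Δg_SB(B) = 979745.83 − 980185.50 + 0.3086×1441.4 − 0.04193×1.93×1441.4 = -111.50 mGal
Difference = -111.50 − (10.20) = -121.70 mGal

-121.7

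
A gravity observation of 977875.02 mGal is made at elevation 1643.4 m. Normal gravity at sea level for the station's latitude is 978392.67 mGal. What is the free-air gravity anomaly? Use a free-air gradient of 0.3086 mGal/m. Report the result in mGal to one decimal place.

Free-air correction = 0.3086 × 1643.4 = 507.15 mGal
Free-air anomaly = 977875.02 − 978392.67 + (507.15) = -10.50 mGal

-10.5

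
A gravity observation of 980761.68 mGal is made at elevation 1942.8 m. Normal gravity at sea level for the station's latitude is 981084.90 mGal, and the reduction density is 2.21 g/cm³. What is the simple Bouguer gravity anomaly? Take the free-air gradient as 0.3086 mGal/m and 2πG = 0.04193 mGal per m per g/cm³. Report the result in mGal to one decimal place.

Free-air correction = 0.3086 × 1942.8 = 599.55 mGal
Free-air anomaly = 980761.68 − 981084.90 + (599.55) = 276.33 mGal
Bouguer slab correction = 0.04193 × 2.21 × 1942.8 = 180.03 mGal
Simple Bouguer anomaly = 276.33 − (180.03) = 96.30 mGal

96.3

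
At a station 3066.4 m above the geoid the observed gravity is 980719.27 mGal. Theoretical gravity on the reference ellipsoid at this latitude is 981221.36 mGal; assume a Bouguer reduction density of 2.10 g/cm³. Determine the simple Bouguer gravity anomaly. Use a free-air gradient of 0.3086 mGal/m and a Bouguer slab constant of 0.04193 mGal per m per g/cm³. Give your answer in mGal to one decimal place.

Free-air correction = 0.3086 × 3066.4 = 946.29 mGal
Free-air anomaly = 980719.27 − 981221.36 + (946.29) = 444.20 mGal
Bouguer slab correction = 0.04193 × 2.10 × 3066.4 = 270.01 mGal
Simple Bouguer anomaly = 444.20 − (270.01) = 174.19 mGal

174.2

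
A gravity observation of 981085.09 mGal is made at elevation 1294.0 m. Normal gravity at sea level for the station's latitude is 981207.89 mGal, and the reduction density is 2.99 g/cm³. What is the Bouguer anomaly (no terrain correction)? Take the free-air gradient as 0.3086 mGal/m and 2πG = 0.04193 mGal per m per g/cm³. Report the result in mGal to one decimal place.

114.3

Free-air correction = 0.3086 × 1294.0 = 399.33 mGal
Free-air anomaly = 981085.09 − 981207.89 + (399.33) = 276.53 mGal
Bouguer slab correction = 0.04193 × 2.99 × 1294.0 = 162.23 mGal
Simple Bouguer anomaly = 276.53 − (162.23) = 114.30 mGal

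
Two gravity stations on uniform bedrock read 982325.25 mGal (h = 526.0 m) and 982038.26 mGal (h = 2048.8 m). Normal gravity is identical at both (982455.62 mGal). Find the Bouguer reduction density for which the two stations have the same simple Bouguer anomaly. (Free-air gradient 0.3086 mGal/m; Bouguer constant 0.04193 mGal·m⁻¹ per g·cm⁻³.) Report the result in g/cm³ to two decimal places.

2.87

Δg_obs = 982038.26 − 982325.25 = -286.99 mGal over Δh = 2048.8 − 526.0 = 1522.8 m
Equal Bouguer anomalies ⇒ Δg_obs + (0.3086 − 0.04193ρ)·Δh = 0
0.3086 − 0.04193ρ = −Δg_obs/Δh = 0.18846
ρ = (0.3086 − 0.18846) / 0.04193 = 2.87 g/cm³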